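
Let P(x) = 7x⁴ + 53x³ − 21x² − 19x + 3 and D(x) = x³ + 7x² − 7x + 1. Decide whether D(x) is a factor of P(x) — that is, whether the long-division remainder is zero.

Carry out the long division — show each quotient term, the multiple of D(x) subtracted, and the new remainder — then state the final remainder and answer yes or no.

Step 1: lead(7x⁴ + 53x³ − 21x² − 19x + 3) ÷ lead(D) = 7x⁴ ÷ x³ = 7x. Subtract (7x)·D = 7x⁴ + 49x³ − 49x² + 7x. Remainder: 4x³ + 28x² − 26x + 3.
Step 2: lead(4x³ + 28x² − 26x + 3) ÷ lead(D) = 4x³ ÷ x³ = 4. Subtract (4)·D = 4x³ + 28x² − 28x + 4. Remainder: 2x − 1.

R(x) = 2x − 1, so D(x) is not a factor of P(x). no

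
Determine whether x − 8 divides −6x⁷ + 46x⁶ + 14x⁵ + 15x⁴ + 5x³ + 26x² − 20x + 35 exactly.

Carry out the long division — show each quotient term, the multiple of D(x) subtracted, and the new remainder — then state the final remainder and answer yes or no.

Step 1: lead(−6x⁷ + 46x⁶ + 14x⁵ + 15x⁴ + 5x³ + 26x² − 20x + 35) ÷ lead(D) = −6x⁷ ÷ x = −6x⁶. Subtract (−6x⁶)·D = −6x⁷ + 48x⁶. Remainder: −2x⁶ + 14x⁵ + 15x⁴ + 5x³ + 26x² − 20x + 35.
Step 2: lead(−2x⁶ + 14x⁵ + 15x⁴ + 5x³ + 26x² − 20x + 35) ÷ lead(D) = −2x⁶ ÷ x = −2x⁵. Subtract (−2x⁵)·D = −2x⁶ + 16x⁵. Remainder: −2x⁵ + 15x⁴ + 5x³ + 26x² − 20x + 35.
Step 3: lead(−2x⁵ + 15x⁴ + 5x³ + 26x² − 20x + 35) ÷ lead(D) = −2x⁵ ÷ x = −2x⁴. Subtract (−2x⁴)·D = −2x⁵ + 16x⁴. Remainder: −x⁴ + 5x³ + 26x² − 20x + 35.
Step 4: lead(−x⁴ + 5x³ + 26x² − 20x + 35) ÷ lead(D) = −x⁴ ÷ x = −x³. Subtract (−x³)·D = −x⁴ + 8x³. Remainder: −3x³ + 26x² − 20x + 35.
Step 5: lead(−3x³ + 26x² − 20x + 35) ÷ lead(D) = −3x³ ÷ x = −3x². Subtract (−3x²)·D = −3x³ + 24x². Remainder: 2x² − 20x + 35.
Step 6: lead(2x² − 20x + 35) ÷ lead(D) = 2x² ÷ x = 2x. Subtract (2x)·D = 2x² − 16x. Remainder: −4x + 35.
Step 7: lead(−4x + 35) ÷ lead(D) = −4x ÷ x = −4. Subtract (−4)·D = −4x + 32. Remainder: 3.

R(x) = 3, so D(x) is not a factor of P(x). no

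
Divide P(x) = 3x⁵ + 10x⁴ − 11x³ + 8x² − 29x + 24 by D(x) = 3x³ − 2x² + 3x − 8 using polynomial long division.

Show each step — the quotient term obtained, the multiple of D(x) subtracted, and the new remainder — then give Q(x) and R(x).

Q(x) = x² + 4x − 2; R(x) = 9x + 8

Step 1: lead(3x⁵ + 10x⁴ − 11x³ + 8x² − 29x + 24) ÷ lead(D) = 3x⁵ ÷ 3x³ = x². Subtract (x²)·D = 3x⁵ − 2x⁴ + 3x³ − 8x². Remainder: 12x⁴ − 14x³ + 16x² − 29x + 24.
Step 2: lead(12x⁴ − 14x³ + 16x² − 29x + 24) ÷ lead(D) = 12x⁴ ÷ 3x³ = 4x. Subtract (4x)·D = 12x⁴ − 8x³ + 12x² − 32x. Remainder: −6x³ + 4x² + 3x + 24.
Step 3: lead(−6x³ + 4x² + 3x + 24) ÷ lead(D) = −6x³ ÷ 3x³ = −2. Subtract (−2)·D = −6x³ + 4x² − 6x + 16. Remainder: 9x + 8.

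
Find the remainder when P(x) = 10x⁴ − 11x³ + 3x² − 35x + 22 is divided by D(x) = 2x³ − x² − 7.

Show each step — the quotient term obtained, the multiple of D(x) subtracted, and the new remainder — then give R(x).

R(x) = 1

Step 1: lead(10x⁴ − 11x³ + 3x² − 35x + 22) ÷ lead(D) = 10x⁴ ÷ 2x³ = 5x. Subtract (5x)·D = 10x⁴ − 5x³ − 35x. Remainder: −6x³ + 3x² + 22.
Step 2: lead(−6x³ + 3x² + 22) ÷ lead(D) = −6x³ ÷ 2x³ = −3. Subtract (−3)·D = −6x³ + 3x² + 21. Remainder: 1.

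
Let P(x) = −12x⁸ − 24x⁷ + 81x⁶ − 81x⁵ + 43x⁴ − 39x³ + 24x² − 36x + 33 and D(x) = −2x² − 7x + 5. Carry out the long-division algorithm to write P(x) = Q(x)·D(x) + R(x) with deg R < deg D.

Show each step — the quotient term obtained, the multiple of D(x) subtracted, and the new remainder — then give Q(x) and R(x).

Q(x) = 6x⁶ − 9x⁵ + 6x⁴ − 3x³ + 4x² − 2x + 5; R(x) = 9x + 8

Step 1: lead(−12x⁸ − 24x⁷ + 81x⁶ − 81x⁵ + 43x⁴ − 39x³ + 24x² − 36x + 33) ÷ lead(D) = −12x⁸ ÷ −2x² = 6x⁶. Subtract (6x⁶)·D = −12x⁸ − 42x⁷ + 30x⁶. Remainder: 18x⁷ + 51x⁶ − 81x⁵ + 43x⁴ − 39x³ + 24x² − 36x + 33.
Step 2: lead(18x⁷ + 51x⁶ − 81x⁵ + 43x⁴ − 39x³ + 24x² − 36x + 33) ÷ lead(D) = 18x⁷ ÷ −2x² = −9x⁵. Subtract (−9x⁵)·D = 18x⁷ + 63x⁶ − 45x⁵. Remainder: −12x⁶ − 36x⁵ + 43x⁴ − 39x³ + 24x² − 36x + 33.
Step 3: lead(−12x⁶ − 36x⁵ + 43x⁴ − 39x³ + 24x² − 36x + 33) ÷ lead(D) = −12x⁶ ÷ −2x² = 6x⁴. Subtract (6x⁴)·D = −12x⁶ − 42x⁵ + 30x⁴. Remainder: 6x⁵ + 13x⁴ − 39x³ + 24x² − 36x + 33.
Step 4: lead(6x⁵ + 13x⁴ − 39x³ + 24x² − 36x + 33) ÷ lead(D) = 6x⁵ ÷ −2x² = −3x³. Subtract (−3x³)·D = 6x⁵ + 21x⁴ − 15x³. Remainder: −8x⁴ − 24x³ + 24x² − 36x + 33.
Step 5: lead(−8x⁴ − 24x³ + 24x² − 36x + 33) ÷ lead(D) = −8x⁴ ÷ −2x² = 4x². Subtract (4x²)·D = −8x⁴ − 28x³ + 20x². Remainder: 4x³ + 4x² − 36x + 33.
Step 6: lead(4x³ + 4x² − 36x + 33) ÷ lead(D) = 4x³ ÷ −2x² = −2x. Subtract (−2x)·D = 4x³ + 14x² − 10x. Remainder: −10x² − 26x + 33.
Step 7: lead(−10x² − 26x + 33) ÷ lead(D) = −10x² ÷ −2x² = 5. Subtract (5)·D = −10x² − 35x + 25. Remainder: 9x + 8.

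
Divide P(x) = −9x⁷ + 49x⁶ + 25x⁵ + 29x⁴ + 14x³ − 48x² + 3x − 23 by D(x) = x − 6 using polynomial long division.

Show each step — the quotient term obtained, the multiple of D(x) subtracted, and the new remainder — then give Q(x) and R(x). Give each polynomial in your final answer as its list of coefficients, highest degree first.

Q = [-9, -5, -5, -1, 8, 0, 3]; R = [-5]

Step 1: lead(−9x⁷ + 49x⁶ + 25x⁵ + 29x⁴ + 14x³ − 48x² + 3x − 23) ÷ lead(D) = −9x⁷ ÷ x = −9x⁶. Subtract (−9x⁶)·D = −9x⁷ + 54x⁶. Remainder: −5x⁶ + 25x⁵ + 29x⁴ + 14x³ − 48x² + 3x − 23.
Step 2: lead(−5x⁶ + 25x⁵ + 29x⁴ + 14x³ − 48x² + 3x − 23) ÷ lead(D) = −5x⁶ ÷ x = −5x⁵. Subtract (−5x⁵)·D = −5x⁶ + 30x⁵. Remainder: −5x⁵ + 29x⁴ + 14x³ − 48x² + 3x − 23.
Step 3: lead(−5x⁵ + 29x⁴ + 14x³ − 48x² + 3x − 23) ÷ lead(D) = −5x⁵ ÷ x = −5x⁴. Subtract (−5x⁴)·D = −5x⁵ + 30x⁴. Remainder: −x⁴ + 14x³ − 48x² + 3x − 23.
Step 4: lead(−x⁴ + 14x³ − 48x² + 3x − 23) ÷ lead(D) = −x⁴ ÷ x = −x³. Subtract (−x³)·D = −x⁴ + 6x³. Remainder: 8x³ − 48x² + 3x − 23.
Step 5: lead(8x³ − 48x² + 3x − 23) ÷ lead(D) = 8x³ ÷ x = 8x². Subtract (8x²)·D = 8x³ − 48x². Remainder: 3x − 23.
Step 6: lead(3x − 23) ÷ lead(D) = 3x ÷ x = 3. Subtract (3)·D = 3x − 18. Remainder: −5.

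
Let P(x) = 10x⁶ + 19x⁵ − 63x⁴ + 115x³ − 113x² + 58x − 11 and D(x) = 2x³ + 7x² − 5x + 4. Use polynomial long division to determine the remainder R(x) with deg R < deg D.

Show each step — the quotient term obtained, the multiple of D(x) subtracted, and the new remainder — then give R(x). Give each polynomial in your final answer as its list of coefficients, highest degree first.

R = [-8, 2, 5]

Step 1: lead(10x⁶ + 19x⁵ − 63x⁴ + 115x³ − 113x² + 58x − 11) ÷ lead(D) = 10x⁶ ÷ 2x³ = 5x³. Subtract (5x³)·D = 10x⁶ + 35x⁵ − 25x⁴ + 20x³. Remainder: −16x⁵ − 38x⁴ + 95x³ − 113x² + 58x − 11.
Step 2: lead(−16x⁵ − 38x⁴ + 95x³ − 113x² + 58x − 11) ÷ lead(D) = −16x⁵ ÷ 2x³ = −8x². Subtract (−8x²)·D = −16x⁵ − 56x⁴ + 40x³ − 32x². Remainder: 18x⁴ + 55x³ − 81x² + 58x − 11.
Step 3: lead(18x⁴ + 55x³ − 81x² + 58x − 11) ÷ lead(D) = 18x⁴ ÷ 2x³ = 9x. Subtract (9x)·D = 18x⁴ + 63x³ − 45x² + 36x. Remainder: −8x³ − 36x² + 22x − 11.
Step 4: lead(−8x³ − 36x² + 22x − 11) ÷ lead(D) = −8x³ ÷ 2x³ = −4. Subtract (−4)·D = −8x³ − 28x² + 20x − 16. Remainder: −8x² + 2x + 5.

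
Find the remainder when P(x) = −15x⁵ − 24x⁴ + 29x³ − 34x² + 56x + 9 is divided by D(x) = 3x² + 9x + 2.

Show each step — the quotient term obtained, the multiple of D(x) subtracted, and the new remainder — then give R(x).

R(x) = −7

Step 1: lead(−15x⁵ − 24x⁴ + 29x³ − 34x² + 56x + 9) ÷ lead(D) = −15x⁵ ÷ 3x² = −5x³. Subtract (−5x³)·D = −15x⁵ − 45x⁴ − 10x³. Remainder: 21x⁴ + 39x³ − 34x² + 56x + 9.
Step 2: lead(21x⁴ + 39x³ − 34x² + 56x + 9) ÷ lead(D) = 21x⁴ ÷ 3x² = 7x². Subtract (7x²)·D = 21x⁴ + 63x³ + 14x². Remainder: −24x³ − 48x² + 56x + 9.
Step 3: lead(−24x³ − 48x² + 56x + 9) ÷ lead(D) = −24x³ ÷ 3x² = −8x. Subtract (−8x)·D = −24x³ − 72x² − 16x. Remainder: 24x² + 72x + 9.
Step 4: lead(24x² + 72x + 9) ÷ lead(D) = 24x² ÷ 3x² = 8. Subtract (8)·D = 24x² + 72x + 16. Remainder: −7.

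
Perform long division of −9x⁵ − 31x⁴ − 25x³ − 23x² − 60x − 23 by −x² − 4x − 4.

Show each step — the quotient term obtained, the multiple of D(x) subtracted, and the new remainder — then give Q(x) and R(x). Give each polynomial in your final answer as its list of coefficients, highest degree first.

Step 1: lead(−9x⁵ − 31x⁴ − 25x³ − 23x² − 60x − 23) ÷ lead(D) = −9x⁵ ÷ −x² = 9x³. Subtract (9x³)·D = −9x⁵ − 36x⁴ − 36x³. Remainder: 5x⁴ + 11x³ − 23x² − 60x − 23.
Step 2: lead(5x⁴ + 11x³ − 23x² − 60x − 23) ÷ lead(D) = 5x⁴ ÷ −x² = −5x². Subtract (−5x²)·D = 5x⁴ + 20x³ + 20x². Remainder: −9x³ − 43x² − 60x − 23.
Step 3: lead(−9x³ − 43x² − 60x − 23) ÷ lead(D) = −9x³ ÷ −x² = 9x. Subtract (9x)·D = −9x³ − 36x² − 36x. Remainder: −7x² − 24x − 23.
Step 4: lead(−7x² − 24x − 23) ÷ lead(D) = −7x² ÷ −x² = 7. Subtract (7)·D = −7x² − 28x − 28. Remainder: 4x + 5.

Q = [9, -5, 9, 7]; R = [4, 5]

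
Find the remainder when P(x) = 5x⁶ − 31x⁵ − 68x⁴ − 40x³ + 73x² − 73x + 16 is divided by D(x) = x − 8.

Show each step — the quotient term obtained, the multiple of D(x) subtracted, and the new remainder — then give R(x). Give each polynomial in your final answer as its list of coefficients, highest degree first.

R = [8]

Step 1: lead(5x⁶ − 31x⁵ − 68x⁴ − 40x³ + 73x² − 73x + 16) ÷ lead(D) = 5x⁶ ÷ x = 5x⁵. Subtract (5x⁵)·D = 5x⁶ − 40x⁵. Remainder: 9x⁵ − 68x⁴ − 40x³ + 73x² − 73x + 16.
Step 2: lead(9x⁵ − 68x⁴ − 40x³ + 73x² − 73x + 16) ÷ lead(D) = 9x⁵ ÷ x = 9x⁴. Subtract (9x⁴)·D = 9x⁵ − 72x⁴. Remainder: 4x⁴ − 40x³ + 73x² − 73x + 16.
Step 3: lead(4x⁴ − 40x³ + 73x² − 73x + 16) ÷ lead(D) = 4x⁴ ÷ x = 4x³. Subtract (4x³)·D = 4x⁴ − 32x³. Remainder: −8x³ + 73x² − 73x + 16.
Step 4: lead(−8x³ + 73x² − 73x + 16) ÷ lead(D) = −8x³ ÷ x = −8x². Subtract (−8x²)·D = −8x³ + 64x². Remainder: 9x² − 73x + 16.
Step 5: lead(9x² − 73x + 16) ÷ lead(D) = 9x² ÷ x = 9x. Subtract (9x)·D = 9x² − 72x. Remainder: −x + 16.
Step 6: lead(−x + 16) ÷ lead(D) = −x ÷ x = −1. Subtract (−1)·D = −x + 8. Remainder: 8.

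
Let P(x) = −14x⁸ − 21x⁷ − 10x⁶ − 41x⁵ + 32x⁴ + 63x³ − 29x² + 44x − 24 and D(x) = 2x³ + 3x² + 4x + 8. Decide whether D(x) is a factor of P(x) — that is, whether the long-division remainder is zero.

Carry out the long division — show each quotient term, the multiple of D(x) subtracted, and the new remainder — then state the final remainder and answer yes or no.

Step 1: lead(−14x⁸ − 21x⁷ − 10x⁶ − 41x⁵ + 32x⁴ + 63x³ − 29x² + 44x − 24) ÷ lead(D) = −14x⁸ ÷ 2x³ = −7x⁵. Subtract (−7x⁵)·D = −14x⁸ − 21x⁷ − 28x⁶ − 56x⁵. Remainder: 18x⁶ + 15x⁵ + 32x⁴ + 63x³ − 29x² + 44x − 24.
Step 2: lead(18x⁶ + 15x⁵ + 32x⁴ + 63x³ − 29x² + 44x − 24) ÷ lead(D) = 18x⁶ ÷ 2x³ = 9x³. Subtract (9x³)·D = 18x⁶ + 27x⁵ + 36x⁴ + 72x³. Remainder: −12x⁵ − 4x⁴ − 9x³ − 29x² + 44x − 24.
Step 3: lead(−12x⁵ − 4x⁴ − 9x³ − 29x² + 44x − 24) ÷ lead(D) = −12x⁵ ÷ 2x³ = −6x². Subtract (−6x²)·D = −12x⁵ − 18x⁴ − 24x³ − 48x². Remainder: 14x⁴ + 15x³ + 19x² + 44x − 24.
Step 4: lead(14x⁴ + 15x³ + 19x² + 44x − 24) ÷ lead(D) = 14x⁴ ÷ 2x³ = 7x. Subtract (7x)·D = 14x⁴ + 21x³ + 28x² + 56x. Remainder: −6x³ − 9x² − 12x − 24.
Step 5: lead(−6x³ − 9x² − 12x − 24) ÷ lead(D) = −6x³ ÷ 2x³ = −3. Subtract (−3)·D = −6x³ − 9x² − 12x − 24. Remainder: 0.

R(x) = 0, so D(x) is a factor of P(x). yes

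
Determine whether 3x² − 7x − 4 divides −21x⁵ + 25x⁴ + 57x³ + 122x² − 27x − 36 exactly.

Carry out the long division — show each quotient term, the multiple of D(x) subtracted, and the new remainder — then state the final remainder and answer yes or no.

Step 1: lead(−21x⁵ + 25x⁴ + 57x³ + 122x² − 27x − 36) ÷ lead(D) = −21x⁵ ÷ 3x² = −7x³. Subtract (−7x³)·D = −21x⁵ + 49x⁴ + 28x³. Remainder: −24x⁴ + 29x³ + 122x² − 27x − 36.
Step 2: lead(−24x⁴ + 29x³ + 122x² − 27x − 36) ÷ lead(D) = −24x⁴ ÷ 3x² = −8x². Subtract (−8x²)·D = −24x⁴ + 56x³ + 32x². Remainder: −27x³ + 90x² − 27x − 36.
Step 3: lead(−27x³ + 90x² − 27x − 36) ÷ lead(D) = −27x³ ÷ 3x² = −9x. Subtract (−9x)·D = −27x³ + 63x² + 36x. Remainder: 27x² − 63x − 36.
Step 4: lead(27x² − 63x − 36) ÷ lead(D) = 27x² ÷ 3x² = 9. Subtract (9)·D = 27x² − 63x − 36. Remainder: 0.

R(x) = 0, so D(x) is a factor of P(x). yes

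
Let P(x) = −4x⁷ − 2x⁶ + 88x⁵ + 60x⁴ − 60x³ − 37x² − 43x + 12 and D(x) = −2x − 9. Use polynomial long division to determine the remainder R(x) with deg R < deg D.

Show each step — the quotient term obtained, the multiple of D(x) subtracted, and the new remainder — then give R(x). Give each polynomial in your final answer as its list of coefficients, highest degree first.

Step 1: lead(−4x⁷ − 2x⁶ + 88x⁵ + 60x⁴ − 60x³ − 37x² − 43x + 12) ÷ lead(D) = −4x⁷ ÷ −2x = 2x⁶. Subtract (2x⁶)·D = −4x⁷ − 18x⁶. Remainder: 16x⁶ + 88x⁵ + 60x⁴ − 60x³ − 37x² − 43x + 12.
Step 2: lead(16x⁶ + 88x⁵ + 60x⁴ − 60x³ − 37x² − 43x + 12) ÷ lead(D) = 16x⁶ ÷ −2x = −8x⁵. Subtract (−8x⁵)·D = 16x⁶ + 72x⁵. Remainder: 16x⁵ + 60x⁴ − 60x³ − 37x² − 43x + 12.
Step 3: lead(16x⁵ + 60x⁴ − 60x³ − 37x² − 43x + 12) ÷ lead(D) = 16x⁵ ÷ −2x = −8x⁴. Subtract (−8x⁴)·D = 16x⁵ + 72x⁴. Remainder: −12x⁴ − 60x³ − 37x² − 43x + 12.
Step 4: lead(−12x⁴ − 60x³ − 37x² − 43x + 12) ÷ lead(D) = −12x⁴ ÷ −2x = 6x³. Subtract (6x³)·D = −12x⁴ − 54x³. Remainder: −6x³ − 37x² − 43x + 12.
Step 5: lead(−6x³ − 37x² − 43x + 12) ÷ lead(D) = −6x³ ÷ −2x = 3x². Subtract (3x²)·D = −6x³ − 27x². Remainder: −10x² − 43x + 12.
Step 6: lead(−10x² − 43x + 12) ÷ lead(D) = −10x² ÷ −2x = 5x. Subtract (5x)·D = −10x² − 45x. Remainder: 2x + 12.
Step 7: lead(2x + 12) ÷ lead(D) = 2x ÷ −2x = −1. Subtract (−1)·D = 2x + 9. Remainder: 3.

R = [3]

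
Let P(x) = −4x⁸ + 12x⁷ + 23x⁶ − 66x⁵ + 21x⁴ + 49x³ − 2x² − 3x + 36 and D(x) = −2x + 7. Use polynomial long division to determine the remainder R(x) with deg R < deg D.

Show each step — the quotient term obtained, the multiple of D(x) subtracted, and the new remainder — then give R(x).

Step 1: lead(−4x⁸ + 12x⁷ + 23x⁶ − 66x⁵ + 21x⁴ + 49x³ − 2x² − 3x + 36) ÷ lead(D) = −4x⁸ ÷ −2x = 2x⁷. Subtract (2x⁷)·D = −4x⁸ + 14x⁷. Remainder: −2x⁷ + 23x⁶ − 66x⁵ + 21x⁴ + 49x³ − 2x² − 3x + 36.
Step 2: lead(−2x⁷ + 23x⁶ − 66x⁵ + 21x⁴ + 49x³ − 2x² − 3x + 36) ÷ lead(D) = −2x⁷ ÷ −2x = x⁶. Subtract (x⁶)·D = −2x⁷ + 7x⁶. Remainder: 16x⁶ − 66x⁵ + 21x⁴ + 49x³ − 2x² − 3x + 36.
Step 3: lead(16x⁶ − 66x⁵ + 21x⁴ + 49x³ − 2x² − 3x + 36) ÷ lead(D) = 16x⁶ ÷ −2x = −8x⁵. Subtract (−8x⁵)·D = 16x⁶ − 56x⁵. Remainder: −10x⁵ + 21x⁴ + 49x³ − 2x² − 3x + 36.
Step 4: lead(−10x⁵ + 21x⁴ + 49x³ − 2x² − 3x + 36) ÷ lead(D) = −10x⁵ ÷ −2x = 5x⁴. Subtract (5x⁴)·D = −10x⁵ + 35x⁴. Remainder: −14x⁴ + 49x³ − 2x² − 3x + 36.
Step 5: lead(−14x⁴ + 49x³ − 2x² − 3x + 36) ÷ lead(D) = −14x⁴ ÷ −2x = 7x³. Subtract (7x³)·D = −14x⁴ + 49x³. Remainder: −2x² − 3x + 36.
Step 6: lead(−2x² − 3x + 36) ÷ lead(D) = −2x² ÷ −2x = x. Subtract (x)·D = −2x² + 7x. Remainder: −10x + 36.
Step 7: lead(−10x + 36) ÷ lead(D) = −10x ÷ −2x = 5. Subtract (5)·D = −10x + 35. Remainder: 1.

R(x) = 1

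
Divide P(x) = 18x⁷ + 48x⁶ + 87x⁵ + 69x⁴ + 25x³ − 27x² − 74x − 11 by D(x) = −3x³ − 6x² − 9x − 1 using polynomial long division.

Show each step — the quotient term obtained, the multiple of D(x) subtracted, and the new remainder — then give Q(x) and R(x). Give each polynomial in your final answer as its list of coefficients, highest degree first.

Q = [-6, -4, -3, -3, 8]; R = [-9, -5, -3]

Step 1: lead(18x⁷ + 48x⁶ + 87x⁵ + 69x⁴ + 25x³ − 27x² − 74x − 11) ÷ lead(D) = 18x⁷ ÷ −3x³ = −6x⁴. Subtract (−6x⁴)·D = 18x⁷ + 36x⁶ + 54x⁵ + 6x⁴. Remainder: 12x⁶ + 33x⁵ + 63x⁴ + 25x³ − 27x² − 74x − 11.
Step 2: lead(12x⁶ + 33x⁵ + 63x⁴ + 25x³ − 27x² − 74x − 11) ÷ lead(D) = 12x⁶ ÷ −3x³ = −4x³. Subtract (−4x³)·D = 12x⁶ + 24x⁵ + 36x⁴ + 4x³. Remainder: 9x⁵ + 27x⁴ + 21x³ − 27x² − 74x − 11.
Step 3: lead(9x⁵ + 27x⁴ + 21x³ − 27x² − 74x − 11) ÷ lead(D) = 9x⁵ ÷ −3x³ = −3x². Subtract (−3x²)·D = 9x⁵ + 18x⁴ + 27x³ + 3x². Remainder: 9x⁴ − 6x³ − 30x² − 74x − 11.
Step 4: lead(9x⁴ − 6x³ − 30x² − 74x − 11) ÷ lead(D) = 9x⁴ ÷ −3x³ = −3x. Subtract (−3x)·D = 9x⁴ + 18x³ + 27x² + 3x. Remainder: −24x³ − 57x² − 77x − 11.
Step 5: lead(−24x³ − 57x² − 77x − 11) ÷ lead(D) = −24x³ ÷ −3x³ = 8. Subtract (8)·D = −24x³ − 48x² − 72x − 8. Remainder: −9x² − 5x − 3.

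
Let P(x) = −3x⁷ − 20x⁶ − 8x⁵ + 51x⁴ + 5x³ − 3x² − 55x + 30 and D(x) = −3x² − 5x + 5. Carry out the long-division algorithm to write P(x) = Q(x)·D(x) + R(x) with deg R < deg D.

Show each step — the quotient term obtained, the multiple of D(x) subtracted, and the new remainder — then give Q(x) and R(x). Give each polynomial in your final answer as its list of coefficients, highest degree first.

Q = [1, 5, -4, -2, -5, 6]; R = [0]

Step 1: lead(−3x⁷ − 20x⁶ − 8x⁵ + 51x⁴ + 5x³ − 3x² − 55x + 30) ÷ lead(D) = −3x⁷ ÷ −3x² = x⁵. Subtract (x⁵)·D = −3x⁷ − 5x⁶ + 5x⁵. Remainder: −15x⁶ − 13x⁵ + 51x⁴ + 5x³ − 3x² − 55x + 30.
Step 2: lead(−15x⁶ − 13x⁵ + 51x⁴ + 5x³ − 3x² − 55x + 30) ÷ lead(D) = −15x⁶ ÷ −3x² = 5x⁴. Subtract (5x⁴)·D = −15x⁶ − 25x⁵ + 25x⁴. Remainder: 12x⁵ + 26x⁴ + 5x³ − 3x² − 55x + 30.
Step 3: lead(12x⁵ + 26x⁴ + 5x³ − 3x² − 55x + 30) ÷ lead(D) = 12x⁵ ÷ −3x² = −4x³. Subtract (−4x³)·D = 12x⁵ + 20x⁴ − 20x³. Remainder: 6x⁴ + 25x³ − 3x² − 55x + 30.
Step 4: lead(6x⁴ + 25x³ − 3x² − 55x + 30) ÷ lead(D) = 6x⁴ ÷ −3x² = −2x². Subtract (−2x²)·D = 6x⁴ + 10x³ − 10x². Remainder: 15x³ + 7x² − 55x + 30.
Step 5: lead(15x³ + 7x² − 55x + 30) ÷ lead(D) = 15x³ ÷ −3x² = −5x. Subtract (−5x)·D = 15x³ + 25x² − 25x. Remainder: −18x² − 30x + 30.
Step 6: lead(−18x² − 30x + 30) ÷ lead(D) = −18x² ÷ −3x² = 6. Subtract (6)·D = −18x² − 30x + 30. Remainder: 0.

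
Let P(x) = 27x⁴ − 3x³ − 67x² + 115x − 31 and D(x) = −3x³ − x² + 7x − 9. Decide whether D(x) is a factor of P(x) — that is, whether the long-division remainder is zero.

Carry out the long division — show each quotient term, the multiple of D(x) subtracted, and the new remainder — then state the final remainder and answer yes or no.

R(x) = 6x + 5, so D(x) is not a factor of P(x). no

Step 1: lead(27x⁴ − 3x³ − 67x² + 115x − 31) ÷ lead(D) = 27x⁴ ÷ −3x³ = −9x. Subtract (−9x)·D = 27x⁴ + 9x³ − 63x² + 81x. Remainder: −12x³ − 4x² + 34x − 31.
Step 2: lead(−12x³ − 4x² + 34x − 31) ÷ lead(D) = −12x³ ÷ −3x³ = 4. Subtract (4)·D = −12x³ − 4x² + 28x − 36. Remainder: 6x + 5.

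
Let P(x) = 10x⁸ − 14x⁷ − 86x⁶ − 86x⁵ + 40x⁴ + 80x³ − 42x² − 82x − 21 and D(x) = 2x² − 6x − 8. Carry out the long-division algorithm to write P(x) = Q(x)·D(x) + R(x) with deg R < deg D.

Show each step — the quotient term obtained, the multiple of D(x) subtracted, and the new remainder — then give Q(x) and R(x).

Step 1: lead(10x⁸ − 14x⁷ − 86x⁶ − 86x⁵ + 40x⁴ + 80x³ − 42x² − 82x − 21) ÷ lead(D) = 10x⁸ ÷ 2x² = 5x⁶. Subtract (5x⁶)·D = 10x⁸ − 30x⁷ − 40x⁶. Remainder: 16x⁷ − 46x⁶ − 86x⁵ + 40x⁴ + 80x³ − 42x² − 82x − 21.
Step 2: lead(16x⁷ − 46x⁶ − 86x⁵ + 40x⁴ + 80x³ − 42x² − 82x − 21) ÷ lead(D) = 16x⁷ ÷ 2x² = 8x⁵. Subtract (8x⁵)·D = 16x⁷ − 48x⁶ − 64x⁵. Remainder: 2x⁶ − 22x⁵ + 40x⁴ + 80x³ − 42x² − 82x − 21.
Step 3: lead(2x⁶ − 22x⁵ + 40x⁴ + 80x³ − 42x² − 82x − 21) ÷ lead(D) = 2x⁶ ÷ 2x² = x⁴. Subtract (x⁴)·D = 2x⁶ − 6x⁵ − 8x⁴. Remainder: −16x⁵ + 48x⁴ + 80x³ − 42x² − 82x − 21.
Step 4: lead(−16x⁵ + 48x⁴ + 80x³ − 42x² − 82x − 21) ÷ lead(D) = −16x⁵ ÷ 2x² = −8x³. Subtract (−8x³)·D = −16x⁵ + 48x⁴ + 64x³. Remainder: 16x³ − 42x² − 82x − 21.
Step 5: lead(16x³ − 42x² − 82x − 21) ÷ lead(D) = 16x³ ÷ 2x² = 8x. Subtract (8x)·D = 16x³ − 48x² − 64x. Remainder: 6x² − 18x − 21.
Step 6: lead(6x² − 18x − 21) ÷ lead(D) = 6x² ÷ 2x² = 3. Subtract (3)·D = 6x² − 18x − 24. Remainder: 3.

Q(x) = 5x⁶ + 8x⁵ + x⁴ − 8x³ + 8x + 3; R(x) = 3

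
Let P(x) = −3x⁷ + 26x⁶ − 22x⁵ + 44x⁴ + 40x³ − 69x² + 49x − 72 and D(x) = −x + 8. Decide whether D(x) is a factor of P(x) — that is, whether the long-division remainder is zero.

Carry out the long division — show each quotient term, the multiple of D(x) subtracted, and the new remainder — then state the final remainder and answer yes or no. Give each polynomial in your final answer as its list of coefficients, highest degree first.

R = [0], so D(x) is a factor of P(x). yes

Step 1: lead(−3x⁷ + 26x⁶ − 22x⁵ + 44x⁴ + 40x³ − 69x² + 49x − 72) ÷ lead(D) = −3x⁷ ÷ −x = 3x⁶. Subtract (3x⁶)·D = −3x⁷ + 24x⁶. Remainder: 2x⁶ − 22x⁵ + 44x⁴ + 40x³ − 69x² + 49x − 72.
Step 2: lead(2x⁶ − 22x⁵ + 44x⁴ + 40x³ − 69x² + 49x − 72) ÷ lead(D) = 2x⁶ ÷ −x = −2x⁵. Subtract (−2x⁵)·D = 2x⁶ − 16x⁵. Remainder: −6x⁵ + 44x⁴ + 40x³ − 69x² + 49x − 72.
Step 3: lead(−6x⁵ + 44x⁴ + 40x³ − 69x² + 49x − 72) ÷ lead(D) = −6x⁵ ÷ −x = 6x⁴. Subtract (6x⁴)·D = −6x⁵ + 48x⁴. Remainder: −4x⁴ + 40x³ − 69x² + 49x − 72.
Step 4: lead(−4x⁴ + 40x³ − 69x² + 49x − 72) ÷ lead(D) = −4x⁴ ÷ −x = 4x³. Subtract (4x³)·D = −4x⁴ + 32x³. Remainder: 8x³ − 69x² + 49x − 72.
Step 5: lead(8x³ − 69x² + 49x − 72) ÷ lead(D) = 8x³ ÷ −x = −8x². Subtract (−8x²)·D = 8x³ − 64x². Remainder: −5x² + 49x − 72.
Step 6: lead(−5x² + 49x − 72) ÷ lead(D) = −5x² ÷ −x = 5x. Subtract (5x)·D = −5x² + 40x. Remainder: 9x − 72.
Step 7: lead(9x − 72) ÷ lead(D) = 9x ÷ −x = −9. Subtract (−9)·D = 9x − 72. Remainder: 0.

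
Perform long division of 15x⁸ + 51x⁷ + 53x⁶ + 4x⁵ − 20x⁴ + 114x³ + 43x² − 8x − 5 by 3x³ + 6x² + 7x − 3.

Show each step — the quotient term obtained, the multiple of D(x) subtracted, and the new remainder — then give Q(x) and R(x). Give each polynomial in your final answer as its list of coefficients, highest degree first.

Q = [5, 7, -8, 6, 7, 2]; R = [-1, 1]

Step 1: lead(15x⁸ + 51x⁷ + 53x⁶ + 4x⁵ − 20x⁴ + 114x³ + 43x² − 8x − 5) ÷ lead(D) = 15x⁸ ÷ 3x³ = 5x⁵. Subtract (5x⁵)·D = 15x⁸ + 30x⁷ + 35x⁶ − 15x⁵. Remainder: 21x⁷ + 18x⁶ + 19x⁵ − 20x⁴ + 114x³ + 43x² − 8x − 5.
Step 2: lead(21x⁷ + 18x⁶ + 19x⁵ − 20x⁴ + 114x³ + 43x² − 8x − 5) ÷ lead(D) = 21x⁷ ÷ 3x³ = 7x⁴. Subtract (7x⁴)·D = 21x⁷ + 42x⁶ + 49x⁵ − 21x⁴. Remainder: −24x⁶ − 30x⁵ + x⁴ + 114x³ + 43x² − 8x − 5.
Step 3: lead(−24x⁶ − 30x⁵ + x⁴ + 114x³ + 43x² − 8x − 5) ÷ lead(D) = −24x⁶ ÷ 3x³ = −8x³. Subtract (−8x³)·D = −24x⁶ − 48x⁵ − 56x⁴ + 24x³. Remainder: 18x⁵ + 57x⁴ + 90x³ + 43x² − 8x − 5.
Step 4: lead(18x⁵ + 57x⁴ + 90x³ + 43x² − 8x − 5) ÷ lead(D) = 18x⁵ ÷ 3x³ = 6x². Subtract (6x²)·D = 18x⁵ + 36x⁴ + 42x³ − 18x². Remainder: 21x⁴ + 48x³ + 61x² − 8x − 5.
Step 5: lead(21x⁴ + 48x³ + 61x² − 8x − 5) ÷ lead(D) = 21x⁴ ÷ 3x³ = 7x. Subtract (7x)·D = 21x⁴ + 42x³ + 49x² − 21x. Remainder: 6x³ + 12x² + 13x − 5.
Step 6: lead(6x³ + 12x² + 13x − 5) ÷ lead(D) = 6x³ ÷ 3x³ = 2. Subtract (2)·D = 6x³ + 12x² + 14x − 6. Remainder: −x + 1.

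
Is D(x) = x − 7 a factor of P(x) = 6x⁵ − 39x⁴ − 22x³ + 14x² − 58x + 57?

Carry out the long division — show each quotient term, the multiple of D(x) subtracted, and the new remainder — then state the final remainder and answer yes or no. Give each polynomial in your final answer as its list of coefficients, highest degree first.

R = [-6], so D(x) is not a factor of P(x). no

Step 1: lead(6x⁵ − 39x⁴ − 22x³ + 14x² − 58x + 57) ÷ lead(D) = 6x⁵ ÷ x = 6x⁴. Subtract (6x⁴)·D = 6x⁵ − 42x⁴. Remainder: 3x⁴ − 22x³ + 14x² − 58x + 57.
Step 2: lead(3x⁴ − 22x³ + 14x² − 58x + 57) ÷ lead(D) = 3x⁴ ÷ x = 3x³. Subtract (3x³)·D = 3x⁴ − 21x³. Remainder: −x³ + 14x² − 58x + 57.
Step 3: lead(−x³ + 14x² − 58x + 57) ÷ lead(D) = −x³ ÷ x = −x². Subtract (−x²)·D = −x³ + 7x². Remainder: 7x² − 58x + 57.
Step 4: lead(7x² − 58x + 57) ÷ lead(D) = 7x² ÷ x = 7x. Subtract (7x)·D = 7x² − 49x. Remainder: −9x + 57.
Step 5: lead(−9x + 57) ÷ lead(D) = −9x ÷ x = −9. Subtract (−9)·D = −9x + 63. Remainder: −6.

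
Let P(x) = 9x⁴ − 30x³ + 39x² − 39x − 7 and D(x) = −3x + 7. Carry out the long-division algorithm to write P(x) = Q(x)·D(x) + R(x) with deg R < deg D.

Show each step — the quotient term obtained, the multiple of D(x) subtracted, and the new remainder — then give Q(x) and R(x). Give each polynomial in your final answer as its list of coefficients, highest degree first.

Q = [-3, 3, -6, -1]; R = [0]

Step 1: lead(9x⁴ − 30x³ + 39x² − 39x − 7) ÷ lead(D) = 9x⁴ ÷ −3x = −3x³. Subtract (−3x³)·D = 9x⁴ − 21x³. Remainder: −9x³ + 39x² − 39x − 7.
Step 2: lead(−9x³ + 39x² − 39x − 7) ÷ lead(D) = −9x³ ÷ −3x = 3x². Subtract (3x²)·D = −9x³ + 21x². Remainder: 18x² − 39x − 7.
Step 3: lead(18x² − 39x − 7) ÷ lead(D) = 18x² ÷ −3x = −6x. Subtract (−6x)·D = 18x² − 42x. Remainder: 3x − 7.
Step 4: lead(3x − 7) ÷ lead(D) = 3x ÷ −3x = −1. Subtract (−1)·D = 3x − 7. Remainder: 0.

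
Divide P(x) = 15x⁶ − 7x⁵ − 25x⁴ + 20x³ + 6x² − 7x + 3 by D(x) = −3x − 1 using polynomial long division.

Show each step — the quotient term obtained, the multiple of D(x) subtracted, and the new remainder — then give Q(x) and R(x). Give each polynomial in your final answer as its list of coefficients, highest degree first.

Step 1: lead(15x⁶ − 7x⁵ − 25x⁴ + 20x³ + 6x² − 7x + 3) ÷ lead(D) = 15x⁶ ÷ −3x = −5x⁵. Subtract (−5x⁵)·D = 15x⁶ + 5x⁵. Remainder: −12x⁵ − 25x⁴ + 20x³ + 6x² − 7x + 3.
Step 2: lead(−12x⁵ − 25x⁴ + 20x³ + 6x² − 7x + 3) ÷ lead(D) = −12x⁵ ÷ −3x = 4x⁴. Subtract (4x⁴)·D = −12x⁵ − 4x⁴. Remainder: −21x⁴ + 20x³ + 6x² − 7x + 3.
Step 3: lead(−21x⁴ + 20x³ + 6x² − 7x + 3) ÷ lead(D) = −21x⁴ ÷ −3x = 7x³. Subtract (7x³)·D = −21x⁴ − 7x³. Remainder: 27x³ + 6x² − 7x + 3.
Step 4: lead(27x³ + 6x² − 7x + 3) ÷ lead(D) = 27x³ ÷ −3x = −9x². Subtract (−9x²)·D = 27x³ + 9x². Remainder: −3x² − 7x + 3.
Step 5: lead(−3x² − 7x + 3) ÷ lead(D) = −3x² ÷ −3x = x. Subtract (x)·D = −3x² − x. Remainder: −6x + 3.
Step 6: lead(−6x + 3) ÷ lead(D) = −6x ÷ −3x = 2. Subtract (2)·D = −6x − 2. Remainder: 5.

Q = [-5, 4, 7, -9, 1, 2]; R = [5]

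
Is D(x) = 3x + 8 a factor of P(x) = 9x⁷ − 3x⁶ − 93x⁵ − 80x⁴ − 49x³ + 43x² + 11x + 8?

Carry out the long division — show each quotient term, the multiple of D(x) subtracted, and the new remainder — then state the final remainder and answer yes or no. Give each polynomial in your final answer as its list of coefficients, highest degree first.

R = [0], so D(x) is a factor of P(x). yes

Step 1: lead(9x⁷ − 3x⁶ − 93x⁵ − 80x⁴ − 49x³ + 43x² + 11x + 8) ÷ lead(D) = 9x⁷ ÷ 3x = 3x⁶. Subtract (3x⁶)·D = 9x⁷ + 24x⁶. Remainder: −27x⁶ − 93x⁵ − 80x⁴ − 49x³ + 43x² + 11x + 8.
Step 2: lead(−27x⁶ − 93x⁵ − 80x⁴ − 49x³ + 43x² + 11x + 8) ÷ lead(D) = −27x⁶ ÷ 3x = −9x⁵. Subtract (−9x⁵)·D = −27x⁶ − 72x⁵. Remainder: −21x⁵ − 80x⁴ − 49x³ + 43x² + 11x + 8.
Step 3: lead(−21x⁵ − 80x⁴ − 49x³ + 43x² + 11x + 8) ÷ lead(D) = −21x⁵ ÷ 3x = −7x⁴. Subtract (−7x⁴)·D = −21x⁵ − 56x⁴. Remainder: −24x⁴ − 49x³ + 43x² + 11x + 8.
Step 4: lead(−24x⁴ − 49x³ + 43x² + 11x + 8) ÷ lead(D) = −24x⁴ ÷ 3x = −8x³. Subtract (−8x³)·D = −24x⁴ − 64x³. Remainder: 15x³ + 43x² + 11x + 8.
Step 5: lead(15x³ + 43x² + 11x + 8) ÷ lead(D) = 15x³ ÷ 3x = 5x². Subtract (5x²)·D = 15x³ + 40x². Remainder: 3x² + 11x + 8.
Step 6: lead(3x² + 11x + 8) ÷ lead(D) = 3x² ÷ 3x = x. Subtract (x)·D = 3x² + 8x. Remainder: 3x + 8.
Step 7: lead(3x + 8) ÷ lead(D) = 3x ÷ 3x = 1. Subtract (1)·D = 3x + 8. Remainder: 0.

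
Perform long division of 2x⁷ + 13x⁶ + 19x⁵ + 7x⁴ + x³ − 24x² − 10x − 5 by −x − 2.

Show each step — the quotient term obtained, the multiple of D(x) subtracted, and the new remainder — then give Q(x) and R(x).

Step 1: lead(2x⁷ + 13x⁶ + 19x⁵ + 7x⁴ + x³ − 24x² − 10x − 5) ÷ lead(D) = 2x⁷ ÷ −x = −2x⁶. Subtract (−2x⁶)·D = 2x⁷ + 4x⁶. Remainder: 9x⁶ + 19x⁵ + 7x⁴ + x³ − 24x² − 10x − 5.
Step 2: lead(9x⁶ + 19x⁵ + 7x⁴ + x³ − 24x² − 10x − 5) ÷ lead(D) = 9x⁶ ÷ −x = −9x⁵. Subtract (−9x⁵)·D = 9x⁶ + 18x⁵. Remainder: x⁵ + 7x⁴ + x³ − 24x² − 10x − 5.
Step 3: lead(x⁵ + 7x⁴ + x³ − 24x² − 10x − 5) ÷ lead(D) = x⁵ ÷ −x = −x⁴. Subtract (−x⁴)·D = x⁵ + 2x⁴. Remainder: 5x⁴ + x³ − 24x² − 10x − 5.
Step 4: lead(5x⁴ + x³ − 24x² − 10x − 5) ÷ lead(D) = 5x⁴ ÷ −x = −5x³. Subtract (−5x³)·D = 5x⁴ + 10x³. Remainder: −9x³ − 24x² − 10x − 5.
Step 5: lead(−9x³ − 24x² − 10x − 5) ÷ lead(D) = −9x³ ÷ −x = 9x². Subtract (9x²)·D = −9x³ − 18x². Remainder: −6x² − 10x − 5.
Step 6: lead(−6x² − 10x − 5) ÷ lead(D) = −6x² ÷ −x = 6x. Subtract (6x)·D = −6x² − 12x. Remainder: 2x − 5.
Step 7: lead(2x − 5) ÷ lead(D) = 2x ÷ −x = −2. Subtract (−2)·D = 2x + 4. Remainder: −9.

Q(x) = −2x⁶ − 9x⁵ − x⁴ − 5x³ + 9x² + 6x − 2; R(x) = −9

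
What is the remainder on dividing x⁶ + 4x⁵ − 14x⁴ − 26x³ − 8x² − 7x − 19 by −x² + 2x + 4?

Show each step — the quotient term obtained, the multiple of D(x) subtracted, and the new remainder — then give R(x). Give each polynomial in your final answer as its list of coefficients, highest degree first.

R = [9, -3]

Step 1: lead(x⁶ + 4x⁵ − 14x⁴ − 26x³ − 8x² − 7x − 19) ÷ lead(D) = x⁶ ÷ −x² = −x⁴. Subtract (−x⁴)·D = x⁶ − 2x⁵ − 4x⁴. Remainder: 6x⁵ − 10x⁴ − 26x³ − 8x² − 7x − 19.
Step 2: lead(6x⁵ − 10x⁴ − 26x³ − 8x² − 7x − 19) ÷ lead(D) = 6x⁵ ÷ −x² = −6x³. Subtract (−6x³)·D = 6x⁵ − 12x⁴ − 24x³. Remainder: 2x⁴ − 2x³ − 8x² − 7x − 19.
Step 3: lead(2x⁴ − 2x³ − 8x² − 7x − 19) ÷ lead(D) = 2x⁴ ÷ −x² = −2x². Subtract (−2x²)·D = 2x⁴ − 4x³ − 8x². Remainder: 2x³ − 7x − 19.
Step 4: lead(2x³ − 7x − 19) ÷ lead(D) = 2x³ ÷ −x² = −2x. Subtract (−2x)·D = 2x³ − 4x² − 8x. Remainder: 4x² + x − 19.
Step 5: lead(4x² + x − 19) ÷ lead(D) = 4x² ÷ −x² = −4. Subtract (−4)·D = 4x² − 8x − 16. Remainder: 9x − 3.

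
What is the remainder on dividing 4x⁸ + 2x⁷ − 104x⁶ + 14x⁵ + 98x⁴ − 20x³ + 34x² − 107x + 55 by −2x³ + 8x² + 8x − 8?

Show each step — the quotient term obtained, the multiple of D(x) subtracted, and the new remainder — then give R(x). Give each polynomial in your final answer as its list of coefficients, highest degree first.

R = [2, -3, 7]

Step 1: lead(4x⁸ + 2x⁷ − 104x⁶ + 14x⁵ + 98x⁴ − 20x³ + 34x² − 107x + 55) ÷ lead(D) = 4x⁸ ÷ −2x³ = −2x⁵. Subtract (−2x⁵)·D = 4x⁸ − 16x⁷ − 16x⁶ + 16x⁵. Remainder: 18x⁷ − 88x⁶ − 2x⁵ + 98x⁴ − 20x³ + 34x² − 107x + 55.
Step 2: lead(18x⁷ − 88x⁶ − 2x⁵ + 98x⁴ − 20x³ + 34x² − 107x + 55) ÷ lead(D) = 18x⁷ ÷ −2x³ = −9x⁴. Subtract (−9x⁴)·D = 18x⁷ − 72x⁶ − 72x⁵ + 72x⁴. Remainder: −16x⁶ + 70x⁵ + 26x⁴ − 20x³ + 34x² − 107x + 55.
Step 3: lead(−16x⁶ + 70x⁵ + 26x⁴ − 20x³ + 34x² − 107x + 55) ÷ lead(D) = −16x⁶ ÷ −2x³ = 8x³. Subtract (8x³)·D = −16x⁶ + 64x⁵ + 64x⁴ − 64x³. Remainder: 6x⁵ − 38x⁴ + 44x³ + 34x² − 107x + 55.
Step 4: lead(6x⁵ − 38x⁴ + 44x³ + 34x² − 107x + 55) ÷ lead(D) = 6x⁵ ÷ −2x³ = −3x². Subtract (−3x²)·D = 6x⁵ − 24x⁴ − 24x³ + 24x². Remainder: −14x⁴ + 68x³ + 10x² − 107x + 55.
Step 5: lead(−14x⁴ + 68x³ + 10x² − 107x + 55) ÷ lead(D) = −14x⁴ ÷ −2x³ = 7x. Subtract (7x)·D = −14x⁴ + 56x³ + 56x² − 56x. Remainder: 12x³ − 46x² − 51x + 55.
Step 6: lead(12x³ − 46x² − 51x + 55) ÷ lead(D) = 12x³ ÷ −2x³ = −6. Subtract (−6)·D = 12x³ − 48x² − 48x + 48. Remainder: 2x² − 3x + 7.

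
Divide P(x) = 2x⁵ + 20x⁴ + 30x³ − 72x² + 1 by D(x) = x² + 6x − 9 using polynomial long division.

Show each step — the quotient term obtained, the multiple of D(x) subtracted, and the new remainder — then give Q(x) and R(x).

Q(x) = 2x³ + 8x²; R(x) = 1

Step 1: lead(2x⁵ + 20x⁴ + 30x³ − 72x² + 1) ÷ lead(D) = 2x⁵ ÷ x² = 2x³. Subtract (2x³)·D = 2x⁵ + 12x⁴ − 18x³. Remainder: 8x⁴ + 48x³ − 72x² + 1.
Step 2: lead(8x⁴ + 48x³ − 72x² + 1) ÷ lead(D) = 8x⁴ ÷ x² = 8x². Subtract (8x²)·D = 8x⁴ + 48x³ − 72x². Remainder: 1.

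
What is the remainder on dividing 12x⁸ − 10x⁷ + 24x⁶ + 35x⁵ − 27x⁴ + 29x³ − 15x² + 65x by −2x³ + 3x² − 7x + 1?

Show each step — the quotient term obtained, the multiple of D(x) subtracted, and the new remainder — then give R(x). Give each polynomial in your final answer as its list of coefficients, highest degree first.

Step 1: lead(12x⁸ − 10x⁷ + 24x⁶ + 35x⁵ − 27x⁴ + 29x³ − 15x² + 65x) ÷ lead(D) = 12x⁸ ÷ −2x³ = −6x⁵. Subtract (−6x⁵)·D = 12x⁸ − 18x⁷ + 42x⁶ − 6x⁵. Remainder: 8x⁷ − 18x⁶ + 41x⁵ − 27x⁴ + 29x³ − 15x² + 65x.
Step 2: lead(8x⁷ − 18x⁶ + 41x⁵ − 27x⁴ + 29x³ − 15x² + 65x) ÷ lead(D) = 8x⁷ ÷ −2x³ = −4x⁴. Subtract (−4x⁴)·D = 8x⁷ − 12x⁶ + 28x⁵ − 4x⁴. Remainder: −6x⁶ + 13x⁵ − 23x⁴ + 29x³ − 15x² + 65x.
Step 3: lead(−6x⁶ + 13x⁵ − 23x⁴ + 29x³ − 15x² + 65x) ÷ lead(D) = −6x⁶ ÷ −2x³ = 3x³. Subtract (3x³)·D = −6x⁶ + 9x⁵ − 21x⁴ + 3x³. Remainder: 4x⁵ − 2x⁴ + 26x³ − 15x² + 65x.
Step 4: lead(4x⁵ − 2x⁴ + 26x³ − 15x² + 65x) ÷ lead(D) = 4x⁵ ÷ −2x³ = −2x². Subtract (−2x²)·D = 4x⁵ − 6x⁴ + 14x³ − 2x². Remainder: 4x⁴ + 12x³ − 13x² + 65x.
Step 5: lead(4x⁴ + 12x³ − 13x² + 65x) ÷ lead(D) = 4x⁴ ÷ −2x³ = −2x. Subtract (−2x)·D = 4x⁴ − 6x³ + 14x² − 2x. Remainder: 18x³ − 27x² + 67x.
Step 6: lead(18x³ − 27x² + 67x) ÷ lead(D) = 18x³ ÷ −2x³ = −9. Subtract (−9)·D = 18x³ − 27x² + 63x − 9. Remainder: 4x + 9.

R = [4, 9]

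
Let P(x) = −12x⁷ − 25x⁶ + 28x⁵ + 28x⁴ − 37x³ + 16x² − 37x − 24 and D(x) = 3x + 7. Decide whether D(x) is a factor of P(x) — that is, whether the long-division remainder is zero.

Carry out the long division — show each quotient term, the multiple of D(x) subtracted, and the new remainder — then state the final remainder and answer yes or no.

R(x) = −3, so D(x) is not a factor of P(x). no

Step 1: lead(−12x⁷ − 25x⁶ + 28x⁵ + 28x⁴ − 37x³ + 16x² − 37x − 24) ÷ lead(D) = −12x⁷ ÷ 3x = −4x⁶. Subtract (−4x⁶)·D = −12x⁷ − 28x⁶. Remainder: 3x⁶ + 28x⁵ + 28x⁴ − 37x³ + 16x² − 37x − 24.
Step 2: lead(3x⁶ + 28x⁵ + 28x⁴ − 37x³ + 16x² − 37x − 24) ÷ lead(D) = 3x⁶ ÷ 3x = x⁵. Subtract (x⁵)·D = 3x⁶ + 7x⁵. Remainder: 21x⁵ + 28x⁴ − 37x³ + 16x² − 37x − 24.
Step 3: lead(21x⁵ + 28x⁴ − 37x³ + 16x² − 37x − 24) ÷ lead(D) = 21x⁵ ÷ 3x = 7x⁴. Subtract (7x⁴)·D = 21x⁵ + 49x⁴. Remainder: −21x⁴ − 37x³ + 16x² − 37x − 24.
Step 4: lead(−21x⁴ − 37x³ + 16x² − 37x − 24) ÷ lead(D) = −21x⁴ ÷ 3x = −7x³. Subtract (−7x³)·D = −21x⁴ − 49x³. Remainder: 12x³ + 16x² − 37x − 24.
Step 5: lead(12x³ + 16x² − 37x − 24) ÷ lead(D) = 12x³ ÷ 3x = 4x². Subtract (4x²)·D = 12x³ + 28x². Remainder: −12x² − 37x − 24.
Step 6: lead(−12x² − 37x − 24) ÷ lead(D) = −12x² ÷ 3x = −4x. Subtract (−4x)·D = −12x² − 28x. Remainder: −9x − 24.
Step 7: lead(−9x − 24) ÷ lead(D) = −9x ÷ 3x = −3. Subtract (−3)·D = −9x − 21. Remainder: −3.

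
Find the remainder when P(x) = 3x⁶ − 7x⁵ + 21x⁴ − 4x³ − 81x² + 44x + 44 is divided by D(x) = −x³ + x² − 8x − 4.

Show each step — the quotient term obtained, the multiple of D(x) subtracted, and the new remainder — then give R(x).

Step 1: lead(3x⁶ − 7x⁵ + 21x⁴ − 4x³ − 81x² + 44x + 44) ÷ lead(D) = 3x⁶ ÷ −x³ = −3x³. Subtract (−3x³)·D = 3x⁶ − 3x⁵ + 24x⁴ + 12x³. Remainder: −4x⁵ − 3x⁴ − 16x³ − 81x² + 44x + 44.
Step 2: lead(−4x⁵ − 3x⁴ − 16x³ − 81x² + 44x + 44) ÷ lead(D) = −4x⁵ ÷ −x³ = 4x². Subtract (4x²)·D = −4x⁵ + 4x⁴ − 32x³ − 16x². Remainder: −7x⁴ + 16x³ − 65x² + 44x + 44.
Step 3: lead(−7x⁴ + 16x³ − 65x² + 44x + 44) ÷ lead(D) = −7x⁴ ÷ −x³ = 7x. Subtract (7x)·D = −7x⁴ + 7x³ − 56x² − 28x. Remainder: 9x³ − 9x² + 72x + 44.
Step 4: lead(9x³ − 9x² + 72x + 44) ÷ lead(D) = 9x³ ÷ −x³ = −9. Subtract (−9)·D = 9x³ − 9x² + 72x + 36. Remainder: 8.

R(x) = 8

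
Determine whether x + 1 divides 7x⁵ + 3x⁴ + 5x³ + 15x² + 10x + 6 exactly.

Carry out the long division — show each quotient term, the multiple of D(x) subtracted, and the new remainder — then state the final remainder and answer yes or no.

Step 1: lead(7x⁵ + 3x⁴ + 5x³ + 15x² + 10x + 6) ÷ lead(D) = 7x⁵ ÷ x = 7x⁴. Subtract (7x⁴)·D = 7x⁵ + 7x⁴. Remainder: −4x⁴ + 5x³ + 15x² + 10x + 6.
Step 2: lead(−4x⁴ + 5x³ + 15x² + 10x + 6) ÷ lead(D) = −4x⁴ ÷ x = −4x³. Subtract (−4x³)·D = −4x⁴ − 4x³. Remainder: 9x³ + 15x² + 10x + 6.
Step 3: lead(9x³ + 15x² + 10x + 6) ÷ lead(D) = 9x³ ÷ x = 9x². Subtract (9x²)·D = 9x³ + 9x². Remainder: 6x² + 10x + 6.
Step 4: lead(6x² + 10x + 6) ÷ lead(D) = 6x² ÷ x = 6x. Subtract (6x)·D = 6x² + 6x. Remainder: 4x + 6.
Step 5: lead(4x + 6) ÷ lead(D) = 4x ÷ x = 4. Subtract (4)·D = 4x + 4. Remainder: 2.

R(x) = 2, so D(x) is not a factor of P(x). no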